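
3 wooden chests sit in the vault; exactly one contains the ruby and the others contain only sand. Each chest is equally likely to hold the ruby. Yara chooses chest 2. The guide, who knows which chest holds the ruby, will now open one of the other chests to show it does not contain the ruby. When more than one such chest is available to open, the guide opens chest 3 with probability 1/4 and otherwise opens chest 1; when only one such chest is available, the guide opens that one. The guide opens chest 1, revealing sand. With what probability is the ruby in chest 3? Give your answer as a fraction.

Condition on the true location of the ruby.
If it is in chest 1 (prior 1/3): the guide opened chest 1, so this case is ruled out; weight (1/3)·0 = 0.
If it is in chest 2 (prior 1/3): chest 3 is available but not opened, probability 3/4; weight (1/3)·(3/4) = 1/4.
If it is in chest 3 (prior 1/3): only chest 1 is available, probability 1; weight (1/3)·1 = 1/3.
The weights sum to 7/12.
So P(the ruby in chest 3 | the guide opened chest 1) = (1/3) / (7/12) = 4/7.

4/7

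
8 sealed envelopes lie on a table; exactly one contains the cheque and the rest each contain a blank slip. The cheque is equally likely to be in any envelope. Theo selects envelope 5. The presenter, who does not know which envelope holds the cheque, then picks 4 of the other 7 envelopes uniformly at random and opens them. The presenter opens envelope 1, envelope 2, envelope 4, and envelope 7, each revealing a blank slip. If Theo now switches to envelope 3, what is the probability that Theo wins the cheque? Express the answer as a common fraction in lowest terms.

1/4

Because the presenter chose which envelopes to open without knowing where the cheque is, the choice is independent of the prize location. Learning that none of the 4 opened envelopes holds the cheque simply rules out those 4 locations and leaves the remaining 4 envelopes still equally likely by symmetry.
So P(the cheque in envelope 3) = 1/4.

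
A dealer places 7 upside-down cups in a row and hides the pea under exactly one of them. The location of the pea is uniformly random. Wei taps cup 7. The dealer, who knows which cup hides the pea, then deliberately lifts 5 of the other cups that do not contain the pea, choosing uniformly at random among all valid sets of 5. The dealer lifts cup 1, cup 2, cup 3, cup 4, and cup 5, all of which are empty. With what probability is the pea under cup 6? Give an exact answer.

Consider each possible location of the pea in turn.
If it is under any of cups 1, 2, 3, 4, and 5 (prior 1/7 each): that cup was opened and seen not to hold the prize — ruled out; weight (1/7)·0 = 0 each.
If it is under cup 6 (prior 1/7): the dealer has no choice, probability 1; weight (1/7)·1 = 1/7.
If it is under cup 7 (prior 1/7): the dealer has 6 equally likely choices, so probability 1/6; weight (1/7)·(1/6) = 1/42.
The weights sum to 1/6.
So P(the pea under cup 6 | the dealer opened cup 1, cup 2, cup 3, cup 4, and cup 5) = (1/7) / (1/6) = 6/7.

6/7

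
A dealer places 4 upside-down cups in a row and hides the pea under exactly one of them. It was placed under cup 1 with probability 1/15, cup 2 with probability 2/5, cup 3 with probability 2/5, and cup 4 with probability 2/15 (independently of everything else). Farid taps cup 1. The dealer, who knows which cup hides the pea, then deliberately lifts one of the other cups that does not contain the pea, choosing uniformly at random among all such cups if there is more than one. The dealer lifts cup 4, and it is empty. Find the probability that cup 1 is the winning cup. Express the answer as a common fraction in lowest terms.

Condition on the true location of the pea.
If it is under cup 1 (prior 1/15): the dealer has 3 equally likely choices, so probability 1/3; weight (1/15)·(1/3) = 1/45.
If it is under either of cups 2 and 3 (prior 2/5 each): the dealer has 2 equally likely choices, so probability 1/2; weight (2/5)·(1/2) = 1/5 each.
If it is under cup 4 (prior 2/15): the dealer opened cup 4, so this case is ruled out; weight (2/15)·0 = 0.
The weights sum to 19/45.
So P(the pea under cup 1 | the dealer opened cup 4) = (1/45) / (19/45) = 1/19.

1/19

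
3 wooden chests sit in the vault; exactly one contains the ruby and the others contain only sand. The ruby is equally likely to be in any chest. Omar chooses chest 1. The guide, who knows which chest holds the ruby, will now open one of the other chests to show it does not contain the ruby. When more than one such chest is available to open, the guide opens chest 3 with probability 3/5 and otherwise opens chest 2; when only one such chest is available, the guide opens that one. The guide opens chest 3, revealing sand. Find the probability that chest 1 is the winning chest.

3/8

Apply Bayes' rule, conditioning on where the ruby actually is.
If it is in chest 1 (prior 1/3): chest 3 is available, opened with probability 3/5; weight (1/3)·(3/5) = 1/5.
If it is in chest 2 (prior 1/3): only chest 3 is available, probability 1; weight (1/3)·1 = 1/3.
If it is in chest 3 (prior 1/3): the guide opened chest 3, so this case is ruled out; weight (1/3)·0 = 0.
The weights sum to 8/15.
So P(the ruby in chest 1 | the guide opened chest 3) = (1/5) / (8/15) = 3/8.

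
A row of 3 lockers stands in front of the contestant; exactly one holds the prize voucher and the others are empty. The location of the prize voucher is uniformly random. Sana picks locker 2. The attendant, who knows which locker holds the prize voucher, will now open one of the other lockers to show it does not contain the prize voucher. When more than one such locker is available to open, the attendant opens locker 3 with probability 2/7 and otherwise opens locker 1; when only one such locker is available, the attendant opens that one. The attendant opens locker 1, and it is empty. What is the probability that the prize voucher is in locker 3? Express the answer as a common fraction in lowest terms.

Condition on the true location of the prize voucher.
If it is in locker 1 (prior 1/3): the attendant opened locker 1, so this case is ruled out; weight (1/3)·0 = 0.
If it is in locker 2 (prior 1/3): locker 3 is available but not opened, probability 5/7; weight (1/3)·(5/7) = 5/21.
If it is in locker 3 (prior 1/3): only locker 1 is available, probability 1; weight (1/3)·1 = 1/3.
The weights sum to 4/7.
So P(the prize voucher in locker 3 | the attendant opened locker 1) = (1/3) / (4/7) = 7/12.

7/12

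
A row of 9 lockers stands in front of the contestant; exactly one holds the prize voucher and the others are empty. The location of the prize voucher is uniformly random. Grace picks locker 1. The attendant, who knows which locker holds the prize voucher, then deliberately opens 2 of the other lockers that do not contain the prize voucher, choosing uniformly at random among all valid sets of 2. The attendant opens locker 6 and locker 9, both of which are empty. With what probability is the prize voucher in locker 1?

1/9

Consider each possible location of the prize voucher in turn.
If it is in locker 1 (prior 1/9): the attendant has 28 equally likely choices, so probability 1/28; weight (1/9)·(1/28) = 1/252.
If it is in any of lockers 2, 3, 4, 5, 7, and 8 (prior 1/9 each): the attendant has 21 equally likely choices, so probability 1/21; weight (1/9)·(1/21) = 1/189 each.
If it is in either of lockers 6 and 9 (prior 1/9 each): that locker was opened and seen not to hold the prize — ruled out; weight (1/9)·0 = 0 each.
The weights sum to 1/28.
So P(the prize voucher in locker 1 | the attendant opened locker 6 and locker 9) = (1/252) / (1/28) = 1/9.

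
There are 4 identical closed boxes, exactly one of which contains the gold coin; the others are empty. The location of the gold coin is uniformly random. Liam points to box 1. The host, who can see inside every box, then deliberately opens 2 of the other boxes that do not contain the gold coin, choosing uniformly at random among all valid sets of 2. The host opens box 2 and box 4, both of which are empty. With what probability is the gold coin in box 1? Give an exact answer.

1/4

Condition on the true location of the gold coin.
If it is in box 1 (prior 1/4): the host has 3 equally likely choices, so probability 1/3; weight (1/4)·(1/3) = 1/12.
If it is in either of boxes 2 and 4 (prior 1/4 each): that box was opened and seen not to hold the prize — ruled out; weight (1/4)·0 = 0 each.
If it is in box 3 (prior 1/4): the host has no choice, probability 1; weight (1/4)·1 = 1/4.
The weights sum to 1/3.
So P(the gold coin in box 1 | the host opened box 2 and box 4) = (1/12) / (1/3) = 1/4.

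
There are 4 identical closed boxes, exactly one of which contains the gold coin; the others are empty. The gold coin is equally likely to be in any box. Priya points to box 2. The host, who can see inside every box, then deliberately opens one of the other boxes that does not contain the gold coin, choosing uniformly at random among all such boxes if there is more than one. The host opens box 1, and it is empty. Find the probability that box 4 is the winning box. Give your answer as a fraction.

Apply Bayes' rule, conditioning on where the gold coin actually is.
If it is in box 1 (prior 1/4): the host opened box 1, so this case is ruled out; weight (1/4)·0 = 0.
If it is in box 2 (prior 1/4): the host has 3 equally likely choices, so probability 1/3; weight (1/4)·(1/3) = 1/12.
If it is in either of boxes 3 and 4 (prior 1/4 each): the host has 2 equally likely choices, so probability 1/2; weight (1/4)·(1/2) = 1/8 each.
The weights sum to 1/3.
So P(the gold coin in box 4 | the host opened box 1) = (1/8) / (1/3) = 3/8.

3/8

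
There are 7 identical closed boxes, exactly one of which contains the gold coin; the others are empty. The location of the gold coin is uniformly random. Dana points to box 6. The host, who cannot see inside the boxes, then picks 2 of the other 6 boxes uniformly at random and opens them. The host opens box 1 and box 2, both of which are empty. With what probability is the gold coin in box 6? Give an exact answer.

Apply Bayes' rule, conditioning on where the gold coin actually is.
If it is in either of boxes 1 and 2 (prior 1/7 each): that box was opened and seen not to hold the prize — ruled out; weight (1/7)·0 = 0 each.
If it is in any of boxes 3, 4, 5, 6, and 7 (prior 1/7 each): the host picks exactly this set with probability 1/15 regardless, and none is the prize; weight (1/7)·(1/15) = 1/105 each.
The weights sum to 1/21.
So P(the gold coin in box 6 | the host opened box 1 and box 2) = (1/105) / (1/21) = 1/5.

1/5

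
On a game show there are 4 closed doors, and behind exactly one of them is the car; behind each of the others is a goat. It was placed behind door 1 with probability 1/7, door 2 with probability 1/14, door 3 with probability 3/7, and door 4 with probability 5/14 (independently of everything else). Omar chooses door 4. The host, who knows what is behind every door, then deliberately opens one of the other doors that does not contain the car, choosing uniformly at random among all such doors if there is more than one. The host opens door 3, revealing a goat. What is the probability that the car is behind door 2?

Consider each possible location of the car in turn.
If it is behind door 1 (prior 1/7): the host has 2 equally likely choices, so probability 1/2; weight (1/7)·(1/2) = 1/14.
If it is behind door 2 (prior 1/14): the host has 2 equally likely choices, so probability 1/2; weight (1/14)·(1/2) = 1/28.
If it is behind door 3 (prior 3/7): the host opened door 3, so this case is ruled out; weight (3/7)·0 = 0.
If it is behind door 4 (prior 5/14): the host has 3 equally likely choices, so probability 1/3; weight (5/14)·(1/3) = 5/42.
The weights sum to 19/84.
So P(the car behind door 2 | the host opened door 3) = (1/28) / (19/84) = 3/19.

3/19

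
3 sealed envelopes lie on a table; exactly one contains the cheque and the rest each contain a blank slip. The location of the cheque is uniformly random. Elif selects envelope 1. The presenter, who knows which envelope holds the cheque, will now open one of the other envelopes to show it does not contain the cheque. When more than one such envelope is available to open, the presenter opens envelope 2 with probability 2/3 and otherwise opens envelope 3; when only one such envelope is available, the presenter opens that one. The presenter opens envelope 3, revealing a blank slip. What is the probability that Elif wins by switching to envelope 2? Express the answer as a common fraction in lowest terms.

Consider each possible location of the cheque in turn.
If it is in envelope 1 (prior 1/3): envelope 2 is available but not opened, probability 1/3; weight (1/3)·(1/3) = 1/9.
If it is in envelope 2 (prior 1/3): only envelope 3 is available, probability 1; weight (1/3)·1 = 1/3.
If it is in envelope 3 (prior 1/3): the presenter opened envelope 3, so this case is ruled out; weight (1/3)·0 = 0.
The weights sum to 4/9.
So P(the cheque in envelope 2 | the presenter opened envelope 3) = (1/3) / (4/9) = 3/4.

3/4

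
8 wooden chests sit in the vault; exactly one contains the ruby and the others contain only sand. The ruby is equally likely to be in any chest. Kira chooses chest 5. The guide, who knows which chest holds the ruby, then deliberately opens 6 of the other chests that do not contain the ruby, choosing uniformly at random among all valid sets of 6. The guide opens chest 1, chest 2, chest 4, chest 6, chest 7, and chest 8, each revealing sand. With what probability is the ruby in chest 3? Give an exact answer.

7/8

Apply Bayes' rule, conditioning on where the ruby actually is.
If it is in any of chests 1, 2, 4, 6, 7, and 8 (prior 1/8 each): that chest was opened and seen not to hold the prize — ruled out; weight (1/8)·0 = 0 each.
If it is in chest 3 (prior 1/8): the guide has no choice, probability 1; weight (1/8)·1 = 1/8.
If it is in chest 5 (prior 1/8): the guide has 7 equally likely choices, so probability 1/7; weight (1/8)·(1/7) = 1/56.
The weights sum to 1/7.
So P(the ruby in chest 3 | the guide opened chest 1, chest 2, chest 4, chest 6, chest 7, and chest 8) = (1/8) / (1/7) = 7/8.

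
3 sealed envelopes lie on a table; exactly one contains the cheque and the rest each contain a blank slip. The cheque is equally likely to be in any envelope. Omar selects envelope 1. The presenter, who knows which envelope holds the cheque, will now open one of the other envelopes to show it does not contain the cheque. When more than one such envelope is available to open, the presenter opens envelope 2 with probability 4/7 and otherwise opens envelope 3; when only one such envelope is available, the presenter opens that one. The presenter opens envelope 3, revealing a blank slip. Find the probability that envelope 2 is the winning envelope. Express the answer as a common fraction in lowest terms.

Apply Bayes' rule, conditioning on where the cheque actually is.
If it is in envelope 1 (prior 1/3): envelope 2 is available but not opened, probability 3/7; weight (1/3)·(3/7) = 1/7.
If it is in envelope 2 (prior 1/3): only envelope 3 is available, probability 1; weight (1/3)·1 = 1/3.
If it is in envelope 3 (prior 1/3): the presenter opened envelope 3, so this case is ruled out; weight (1/3)·0 = 0.
The weights sum to 10/21.
So P(the cheque in envelope 2 | the presenter opened envelope 3) = (1/3) / (10/21) = 7/10.

7/10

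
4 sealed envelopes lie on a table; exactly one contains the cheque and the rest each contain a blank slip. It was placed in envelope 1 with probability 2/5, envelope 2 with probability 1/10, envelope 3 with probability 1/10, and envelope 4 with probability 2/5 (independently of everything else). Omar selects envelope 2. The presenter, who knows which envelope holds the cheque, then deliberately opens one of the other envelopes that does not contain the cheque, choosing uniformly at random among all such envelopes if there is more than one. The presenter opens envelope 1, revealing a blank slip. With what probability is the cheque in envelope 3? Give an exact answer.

3/17

Apply Bayes' rule, conditioning on where the cheque actually is.
If it is in envelope 1 (prior 2/5): the presenter opened envelope 1, so this case is ruled out; weight (2/5)·0 = 0.
If it is in envelope 2 (prior 1/10): the presenter has 3 equally likely choices, so probability 1/3; weight (1/10)·(1/3) = 1/30.
If it is in envelope 3 (prior 1/10): the presenter has 2 equally likely choices, so probability 1/2; weight (1/10)·(1/2) = 1/20.
If it is in envelope 4 (prior 2/5): the presenter has 2 equally likely choices, so probability 1/2; weight (2/5)·(1/2) = 1/5.
The weights sum to 17/60.
So P(the cheque in envelope 3 | the presenter opened envelope 1) = (1/20) / (17/60) = 3/17.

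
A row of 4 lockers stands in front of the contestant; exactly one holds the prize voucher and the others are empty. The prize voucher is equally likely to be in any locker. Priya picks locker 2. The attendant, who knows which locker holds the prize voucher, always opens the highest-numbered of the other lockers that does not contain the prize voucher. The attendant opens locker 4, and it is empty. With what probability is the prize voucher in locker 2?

Condition on the true location of the prize voucher.
If it is in any of lockers 1, 2, and 3 (prior 1/4 each): locker 4 is the highest-numbered option available, probability 1; weight (1/4)·1 = 1/4 each.
If it is in locker 4 (prior 1/4): the attendant opened locker 4, so this case is ruled out; weight (1/4)·0 = 0.
The weights sum to 3/4.
So P(the prize voucher in locker 2 | the attendant opened locker 4) = (1/4) / (3/4) = 1/3.

1/3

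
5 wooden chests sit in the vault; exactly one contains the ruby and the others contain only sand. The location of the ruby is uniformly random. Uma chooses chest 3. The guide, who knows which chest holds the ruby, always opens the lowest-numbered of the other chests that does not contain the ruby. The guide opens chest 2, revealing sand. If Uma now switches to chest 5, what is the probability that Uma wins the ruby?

0

Consider each possible location of the ruby in turn.
If it is in chest 1 (prior 1/5): chest 2 is the lowest-numbered option available, probability 1; weight (1/5)·1 = 1/5.
If it is in chest 2 (prior 1/5): the guide opened chest 2, so this case is ruled out; weight (1/5)·0 = 0.
If it is in any of chests 3, 4, and 5 (prior 1/5 each): the guide would have opened chest 1 instead, probability 0; weight (1/5)·0 = 0 each.
The weights sum to 1/5.
So P(the ruby in chest 5 | the guide opened chest 2) = 0 / (1/5) = 0.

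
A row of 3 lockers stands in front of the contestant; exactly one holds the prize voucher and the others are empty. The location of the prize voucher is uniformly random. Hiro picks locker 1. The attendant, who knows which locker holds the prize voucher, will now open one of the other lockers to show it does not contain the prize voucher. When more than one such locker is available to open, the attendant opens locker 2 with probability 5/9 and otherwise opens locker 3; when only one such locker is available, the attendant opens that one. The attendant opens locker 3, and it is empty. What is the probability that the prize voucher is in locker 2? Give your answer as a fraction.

9/13

Consider each possible location of the prize voucher in turn.
If it is in locker 1 (prior 1/3): locker 2 is available but not opened, probability 4/9; weight (1/3)·(4/9) = 4/27.
If it is in locker 2 (prior 1/3): only locker 3 is available, probability 1; weight (1/3)·1 = 1/3.
If it is in locker 3 (prior 1/3): the attendant opened locker 3, so this case is ruled out; weight (1/3)·0 = 0.
The weights sum to 13/27.
So P(the prize voucher in locker 2 | the attendant opened locker 3) = (1/3) / (13/27) = 9/13.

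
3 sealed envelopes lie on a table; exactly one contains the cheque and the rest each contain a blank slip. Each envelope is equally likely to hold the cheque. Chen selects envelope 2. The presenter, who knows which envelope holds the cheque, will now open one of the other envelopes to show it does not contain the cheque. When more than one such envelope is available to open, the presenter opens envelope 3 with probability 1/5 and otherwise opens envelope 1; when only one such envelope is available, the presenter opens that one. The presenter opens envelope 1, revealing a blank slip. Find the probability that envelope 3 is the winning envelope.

Consider each possible location of the cheque in turn.
If it is in envelope 1 (prior 1/3): the presenter opened envelope 1, so this case is ruled out; weight (1/3)·0 = 0.
If it is in envelope 2 (prior 1/3): envelope 3 is available but not opened, probability 4/5; weight (1/3)·(4/5) = 4/15.
If it is in envelope 3 (prior 1/3): only envelope 1 is available, probability 1; weight (1/3)·1 = 1/3.
The weights sum to 3/5.
So P(the cheque in envelope 3 | the presenter opened envelope 1) = (1/3) / (3/5) = 5/9.

5/9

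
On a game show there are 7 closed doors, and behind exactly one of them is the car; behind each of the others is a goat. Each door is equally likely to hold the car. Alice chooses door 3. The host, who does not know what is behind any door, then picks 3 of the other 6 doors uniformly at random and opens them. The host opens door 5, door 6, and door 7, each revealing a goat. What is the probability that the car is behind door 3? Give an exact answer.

Condition on the true location of the car.
If it is behind any of doors 1, 2, 3, and 4 (prior 1/7 each): the host picks exactly this set with probability 1/20 regardless, and none is the prize; weight (1/7)·(1/20) = 1/140 each.
If it is behind any of doors 5, 6, and 7 (prior 1/7 each): that door was opened and seen not to hold the prize — ruled out; weight (1/7)·0 = 0 each.
The weights sum to 1/35.
So P(the car behind door 3 | the host opened door 5, door 6, and door 7) = (1/140) / (1/35) = 1/4.

1/4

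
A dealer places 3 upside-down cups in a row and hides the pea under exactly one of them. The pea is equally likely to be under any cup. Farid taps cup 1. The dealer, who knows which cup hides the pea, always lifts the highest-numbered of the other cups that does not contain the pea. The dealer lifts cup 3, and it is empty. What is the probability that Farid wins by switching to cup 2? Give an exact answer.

1/2

Consider each possible location of the pea in turn.
If it is under either of cups 1 and 2 (prior 1/3 each): cup 3 is the highest-numbered option available, probability 1; weight (1/3)·1 = 1/3 each.
If it is under cup 3 (prior 1/3): the dealer opened cup 3, so this case is ruled out; weight (1/3)·0 = 0.
The weights sum to 2/3.
So P(the pea under cup 2 | the dealer opened cup 3) = (1/3) / (2/3) = 1/2.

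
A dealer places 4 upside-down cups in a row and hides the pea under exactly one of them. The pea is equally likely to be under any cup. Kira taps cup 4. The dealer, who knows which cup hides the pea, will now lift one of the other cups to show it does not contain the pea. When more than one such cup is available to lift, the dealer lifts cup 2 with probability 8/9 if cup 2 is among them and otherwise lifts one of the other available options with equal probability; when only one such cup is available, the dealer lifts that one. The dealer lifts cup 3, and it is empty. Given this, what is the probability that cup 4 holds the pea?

1/12

Consider each possible location of the pea in turn.
If it is under cup 1 (prior 1/4): cup 2 is available but not opened, probability 1/9; weight (1/4)·(1/9) = 1/36.
If it is under cup 2 (prior 1/4): cup 2 holds the prize so is unavailable; the dealer chooses uniformly among the 2 others, probability 1/2; weight (1/4)·(1/2) = 1/8.
If it is under cup 3 (prior 1/4): the dealer opened cup 3, so this case is ruled out; weight (1/4)·0 = 0.
If it is under cup 4 (prior 1/4): cup 2 is available but not opened; cup 3 gets probability (1 − 8/9)/2 = 1/18; weight (1/4)·(1/18) = 1/72.
The weights sum to 1/6.
So P(the pea under cup 4 | the dealer opened cup 3) = (1/72) / (1/6) = 1/12.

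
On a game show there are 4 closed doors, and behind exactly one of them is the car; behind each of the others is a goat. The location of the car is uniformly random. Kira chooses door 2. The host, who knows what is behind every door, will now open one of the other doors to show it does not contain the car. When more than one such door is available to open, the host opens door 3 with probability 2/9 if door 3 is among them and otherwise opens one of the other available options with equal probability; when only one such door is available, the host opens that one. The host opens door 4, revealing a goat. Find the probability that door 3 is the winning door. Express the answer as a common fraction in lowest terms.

3/10

Apply Bayes' rule, conditioning on where the car actually is.
If it is behind door 1 (prior 1/4): door 3 is available but not opened, probability 7/9; weight (1/4)·(7/9) = 7/36.
If it is behind door 2 (prior 1/4): door 3 is available but not opened; door 4 gets probability (1 − 2/9)/2 = 7/18; weight (1/4)·(7/18) = 7/72.
If it is behind door 3 (prior 1/4): door 3 holds the prize so is unavailable; the host chooses uniformly among the 2 others, probability 1/2; weight (1/4)·(1/2) = 1/8.
If it is behind door 4 (prior 1/4): the host opened door 4, so this case is ruled out; weight (1/4)·0 = 0.
The weights sum to 5/12.
So P(the car behind door 3 | the host opened door 4) = (1/8) / (5/12) = 3/10.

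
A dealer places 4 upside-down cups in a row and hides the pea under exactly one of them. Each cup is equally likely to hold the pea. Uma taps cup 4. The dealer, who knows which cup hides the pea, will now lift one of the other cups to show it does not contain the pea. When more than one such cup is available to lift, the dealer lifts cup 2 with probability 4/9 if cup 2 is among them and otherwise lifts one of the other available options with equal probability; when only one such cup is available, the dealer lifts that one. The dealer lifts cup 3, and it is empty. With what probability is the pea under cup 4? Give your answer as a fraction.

Consider each possible location of the pea in turn.
If it is under cup 1 (prior 1/4): cup 2 is available but not opened, probability 5/9; weight (1/4)·(5/9) = 5/36.
If it is under cup 2 (prior 1/4): cup 2 holds the prize so is unavailable; the dealer chooses uniformly among the 2 others, probability 1/2; weight (1/4)·(1/2) = 1/8.
If it is under cup 3 (prior 1/4): the dealer opened cup 3, so this case is ruled out; weight (1/4)·0 = 0.
If it is under cup 4 (prior 1/4): cup 2 is available but not opened; cup 3 gets probability (1 − 4/9)/2 = 5/18; weight (1/4)·(5/18) = 5/72.
The weights sum to 1/3.
So P(the pea under cup 4 | the dealer opened cup 3) = (5/72) / (1/3) = 5/24.

5/24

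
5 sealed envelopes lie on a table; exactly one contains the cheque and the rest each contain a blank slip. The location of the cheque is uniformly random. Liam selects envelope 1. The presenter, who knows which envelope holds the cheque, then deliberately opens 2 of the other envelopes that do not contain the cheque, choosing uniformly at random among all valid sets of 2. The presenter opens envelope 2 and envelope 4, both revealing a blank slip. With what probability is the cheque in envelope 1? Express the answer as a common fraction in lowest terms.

Apply Bayes' rule, conditioning on where the cheque actually is.
If it is in envelope 1 (prior 1/5): the presenter has 6 equally likely choices, so probability 1/6; weight (1/5)·(1/6) = 1/30.
If it is in either of envelopes 2 and 4 (prior 1/5 each): that envelope was opened and seen not to hold the prize — ruled out; weight (1/5)·0 = 0 each.
If it is in either of envelopes 3 and 5 (prior 1/5 each): the presenter has 3 equally likely choices, so probability 1/3; weight (1/5)·(1/3) = 1/15 each.
The weights sum to 1/6.
So P(the cheque in envelope 1 | the presenter opened envelope 2 and envelope 4) = (1/30) / (1/6) = 1/5.

1/5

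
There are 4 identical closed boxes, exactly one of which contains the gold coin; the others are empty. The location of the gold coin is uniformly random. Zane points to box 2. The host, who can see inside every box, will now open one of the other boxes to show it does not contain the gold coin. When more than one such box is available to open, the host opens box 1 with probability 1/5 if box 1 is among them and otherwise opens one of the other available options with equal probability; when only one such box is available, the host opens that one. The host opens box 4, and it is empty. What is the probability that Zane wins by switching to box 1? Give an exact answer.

Condition on the true location of the gold coin.
If it is in box 1 (prior 1/4): box 1 holds the prize so is unavailable; the host chooses uniformly among the 2 others, probability 1/2; weight (1/4)·(1/2) = 1/8.
If it is in box 2 (prior 1/4): box 1 is available but not opened; box 4 gets probability (1 − 1/5)/2 = 2/5; weight (1/4)·(2/5) = 1/10.
If it is in box 3 (prior 1/4): box 1 is available but not opened, probability 4/5; weight (1/4)·(4/5) = 1/5.
If it is in box 4 (prior 1/4): the host opened box 4, so this case is ruled out; weight (1/4)·0 = 0.
The weights sum to 17/40.
So P(the gold coin in box 1 | the host opened box 4) = (1/8) / (17/40) = 5/17.

5/17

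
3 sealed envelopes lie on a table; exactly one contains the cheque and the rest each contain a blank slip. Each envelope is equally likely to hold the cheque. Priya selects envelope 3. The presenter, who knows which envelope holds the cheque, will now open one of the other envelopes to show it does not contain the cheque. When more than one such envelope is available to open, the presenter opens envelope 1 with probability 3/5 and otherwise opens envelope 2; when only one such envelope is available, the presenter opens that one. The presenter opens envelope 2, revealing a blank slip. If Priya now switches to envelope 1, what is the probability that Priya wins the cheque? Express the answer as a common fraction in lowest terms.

5/7

Condition on the true location of the cheque.
If it is in envelope 1 (prior 1/3): only envelope 2 is available, probability 1; weight (1/3)·1 = 1/3.
If it is in envelope 2 (prior 1/3): the presenter opened envelope 2, so this case is ruled out; weight (1/3)·0 = 0.
If it is in envelope 3 (prior 1/3): envelope 1 is available but not opened, probability 2/5; weight (1/3)·(2/5) = 2/15.
The weights sum to 7/15.
So P(the cheque in envelope 1 | the presenter opened envelope 2) = (1/3) / (7/15) = 5/7.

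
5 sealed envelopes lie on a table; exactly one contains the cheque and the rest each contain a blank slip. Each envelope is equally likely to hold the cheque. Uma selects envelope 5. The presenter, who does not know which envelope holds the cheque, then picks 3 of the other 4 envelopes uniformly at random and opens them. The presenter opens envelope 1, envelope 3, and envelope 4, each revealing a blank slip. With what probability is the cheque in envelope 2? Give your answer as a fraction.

1/2

Consider each possible location of the cheque in turn.
If it is in any of envelopes 1, 3, and 4 (prior 1/5 each): that envelope was opened and seen not to hold the prize — ruled out; weight (1/5)·0 = 0 each.
If it is in either of envelopes 2 and 5 (prior 1/5 each): the presenter picks exactly this set with probability 1/4 regardless, and none is the prize; weight (1/5)·(1/4) = 1/20 each.
The weights sum to 1/10.
So P(the cheque in envelope 2 | the presenter opened envelope 1, envelope 3, and envelope 4) = (1/20) / (1/10) = 1/2.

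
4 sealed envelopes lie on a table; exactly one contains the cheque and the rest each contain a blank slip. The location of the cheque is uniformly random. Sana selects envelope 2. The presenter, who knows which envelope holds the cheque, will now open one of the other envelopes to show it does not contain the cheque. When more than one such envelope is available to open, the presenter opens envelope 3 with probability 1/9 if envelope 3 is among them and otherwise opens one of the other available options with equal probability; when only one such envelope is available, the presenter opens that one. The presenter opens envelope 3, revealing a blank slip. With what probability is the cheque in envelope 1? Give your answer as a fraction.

1/3

Apply Bayes' rule, conditioning on where the cheque actually is.
If it is in any of envelopes 1, 2, and 4 (prior 1/4 each): envelope 3 is available, opened with probability 1/9; weight (1/4)·(1/9) = 1/36 each.
If it is in envelope 3 (prior 1/4): the presenter opened envelope 3, so this case is ruled out; weight (1/4)·0 = 0.
The weights sum to 1/12.
So P(the cheque in envelope 1 | the presenter opened envelope 3) = (1/36) / (1/12) = 1/3.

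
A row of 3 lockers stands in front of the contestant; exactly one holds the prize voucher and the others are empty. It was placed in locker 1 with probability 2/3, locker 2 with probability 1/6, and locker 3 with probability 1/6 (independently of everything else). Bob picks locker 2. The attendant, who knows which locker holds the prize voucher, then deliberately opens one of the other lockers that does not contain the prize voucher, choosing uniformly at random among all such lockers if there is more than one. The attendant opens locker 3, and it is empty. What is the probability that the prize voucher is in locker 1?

8/9

Condition on the true location of the prize voucher.
If it is in locker 1 (prior 2/3): the attendant has no choice, probability 1; weight (2/3)·1 = 2/3.
If it is in locker 2 (prior 1/6): the attendant has 2 equally likely choices, so probability 1/2; weight (1/6)·(1/2) = 1/12.
If it is in locker 3 (prior 1/6): the attendant opened locker 3, so this case is ruled out; weight (1/6)·0 = 0.
The weights sum to 3/4.
So P(the prize voucher in locker 1 | the attendant opened locker 3) = (2/3) / (3/4) = 8/9.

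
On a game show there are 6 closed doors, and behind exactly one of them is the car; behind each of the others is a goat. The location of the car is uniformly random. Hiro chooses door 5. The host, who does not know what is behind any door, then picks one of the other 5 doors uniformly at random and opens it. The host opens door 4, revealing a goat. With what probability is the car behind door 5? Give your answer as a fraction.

Consider each possible location of the car in turn.
If it is behind any of doors 1, 2, 3, 5, and 6 (prior 1/6 each): the host picks door 4 with probability 1/5 regardless, and it is not the prize; weight (1/6)·(1/5) = 1/30 each.
If it is behind door 4 (prior 1/6): the host opened door 4, so this case is ruled out; weight (1/6)·0 = 0.
The weights sum to 1/6.
So P(the car behind door 5 | the host opened door 4) = (1/30) / (1/6) = 1/5.

1/5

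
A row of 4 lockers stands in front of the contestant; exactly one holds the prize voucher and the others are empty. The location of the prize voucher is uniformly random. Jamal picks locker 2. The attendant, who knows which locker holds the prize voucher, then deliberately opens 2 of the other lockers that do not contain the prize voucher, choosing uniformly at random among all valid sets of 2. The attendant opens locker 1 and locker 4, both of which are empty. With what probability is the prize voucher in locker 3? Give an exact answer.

3/4

Condition on the true location of the prize voucher.
If it is in either of lockers 1 and 4 (prior 1/4 each): that locker was opened and seen not to hold the prize — ruled out; weight (1/4)·0 = 0 each.
If it is in locker 2 (prior 1/4): the attendant has 3 equally likely choices, so probability 1/3; weight (1/4)·(1/3) = 1/12.
If it is in locker 3 (prior 1/4): the attendant has no choice, probability 1; weight (1/4)·1 = 1/4.
The weights sum to 1/3.
So P(the prize voucher in locker 3 | the attendant opened locker 1 and locker 4) = (1/4) / (1/3) = 3/4.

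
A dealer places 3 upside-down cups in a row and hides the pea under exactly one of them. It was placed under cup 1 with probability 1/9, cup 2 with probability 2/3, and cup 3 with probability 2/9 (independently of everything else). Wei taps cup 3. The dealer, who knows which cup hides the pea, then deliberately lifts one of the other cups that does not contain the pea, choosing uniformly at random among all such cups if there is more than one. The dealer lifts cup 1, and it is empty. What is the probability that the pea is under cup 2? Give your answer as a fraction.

6/7

Condition on the true location of the pea.
If it is under cup 1 (prior 1/9): the dealer opened cup 1, so this case is ruled out; weight (1/9)·0 = 0.
If it is under cup 2 (prior 2/3): the dealer has no choice, probability 1; weight (2/3)·1 = 2/3.
If it is under cup 3 (prior 2/9): the dealer has 2 equally likely choices, so probability 1/2; weight (2/9)·(1/2) = 1/9.
The weights sum to 7/9.
So P(the pea under cup 2 | the dealer opened cup 1) = (2/3) / (7/9) = 6/7.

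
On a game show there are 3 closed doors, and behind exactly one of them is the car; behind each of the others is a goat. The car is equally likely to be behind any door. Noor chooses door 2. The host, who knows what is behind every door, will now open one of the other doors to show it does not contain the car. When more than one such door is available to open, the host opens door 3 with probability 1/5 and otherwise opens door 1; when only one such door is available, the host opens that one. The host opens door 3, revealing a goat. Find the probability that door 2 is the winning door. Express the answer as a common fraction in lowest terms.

Consider each possible location of the car in turn.
If it is behind door 1 (prior 1/3): only door 3 is available, probability 1; weight (1/3)·1 = 1/3.
If it is behind door 2 (prior 1/3): door 3 is available, opened with probability 1/5; weight (1/3)·(1/5) = 1/15.
If it is behind door 3 (prior 1/3): the host opened door 3, so this case is ruled out; weight (1/3)·0 = 0.
The weights sum to 2/5.
So P(the car behind door 2 | the host opened door 3) = (1/15) / (2/5) = 1/6.

1/6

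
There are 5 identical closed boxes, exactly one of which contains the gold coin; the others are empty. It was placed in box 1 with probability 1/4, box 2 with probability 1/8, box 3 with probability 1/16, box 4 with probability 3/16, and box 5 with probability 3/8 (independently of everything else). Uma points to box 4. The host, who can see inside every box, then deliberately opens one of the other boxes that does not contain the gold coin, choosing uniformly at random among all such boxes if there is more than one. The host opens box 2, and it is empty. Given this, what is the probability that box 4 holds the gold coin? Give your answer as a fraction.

Consider each possible location of the gold coin in turn.
If it is in box 1 (prior 1/4): the host has 3 equally likely choices, so probability 1/3; weight (1/4)·(1/3) = 1/12.
If it is in box 2 (prior 1/8): the host opened box 2, so this case is ruled out; weight (1/8)·0 = 0.
If it is in box 3 (prior 1/16): the host has 3 equally likely choices, so probability 1/3; weight (1/16)·(1/3) = 1/48.
If it is in box 4 (prior 3/16): the host has 4 equally likely choices, so probability 1/4; weight (3/16)·(1/4) = 3/64.
If it is in box 5 (prior 3/8): the host has 3 equally likely choices, so probability 1/3; weight (3/8)·(1/3) = 1/8.
The weights sum to 53/192.
So P(the gold coin in box 4 | the host opened box 2) = (3/64) / (53/192) = 9/53.

9/53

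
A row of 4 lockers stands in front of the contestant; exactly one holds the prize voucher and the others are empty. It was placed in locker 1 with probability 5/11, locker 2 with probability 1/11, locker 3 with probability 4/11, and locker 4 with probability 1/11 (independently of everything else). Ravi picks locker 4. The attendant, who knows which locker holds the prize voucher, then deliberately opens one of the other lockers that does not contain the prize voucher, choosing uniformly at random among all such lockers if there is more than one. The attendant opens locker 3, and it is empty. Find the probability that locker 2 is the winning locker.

Consider each possible location of the prize voucher in turn.
If it is in locker 1 (prior 5/11): the attendant has 2 equally likely choices, so probability 1/2; weight (5/11)·(1/2) = 5/22.
If it is in locker 2 (prior 1/11): the attendant has 2 equally likely choices, so probability 1/2; weight (1/11)·(1/2) = 1/22.
If it is in locker 3 (prior 4/11): the attendant opened locker 3, so this case is ruled out; weight (4/11)·0 = 0.
If it is in locker 4 (prior 1/11): the attendant has 3 equally likely choices, so probability 1/3; weight (1/11)·(1/3) = 1/33.
The weights sum to 10/33.
So P(the prize voucher in locker 2 | the attendant opened locker 3) = (1/22) / (10/33) = 3/20.

3/20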